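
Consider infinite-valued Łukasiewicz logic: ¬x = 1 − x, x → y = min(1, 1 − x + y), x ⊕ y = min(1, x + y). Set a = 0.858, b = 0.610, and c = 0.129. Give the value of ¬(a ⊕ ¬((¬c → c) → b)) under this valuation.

¬c = 1 − 0.129 = 0.871
¬c → c = min(1, 1 − 0.871 + 0.129) = min(1, 0.258) = 0.258
(¬c → c) → b = min(1, 1 − 0.258 + 0.610) = min(1, 1.352) = 1.000
¬((¬c → c) → b) = 1 − 1.000 = 0.000
a ⊕ ¬((¬c → c) → b) = min(1, 0.858 + 0.000) = min(1, 0.858) = 0.858
¬(a ⊕ ¬((¬c → c) → b)) = 1 − 0.858 = 0.142

0.142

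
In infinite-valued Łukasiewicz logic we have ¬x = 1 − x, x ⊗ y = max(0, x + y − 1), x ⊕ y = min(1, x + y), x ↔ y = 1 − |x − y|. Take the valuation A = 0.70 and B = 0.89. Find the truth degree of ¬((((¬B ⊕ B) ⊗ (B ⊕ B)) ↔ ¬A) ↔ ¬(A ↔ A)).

¬B = 1 − 0.89 = 0.11
¬B ⊕ B = min(1, 0.11 + 0.89) = min(1, 1.00) = 1.00
B ⊕ B = min(1, 0.89 + 0.89) = min(1, 1.78) = 1.00
(¬B ⊕ B) ⊗ (B ⊕ B) = max(0, 1.00 + 1.00 − 1) = max(0, 1.00) = 1.00
¬A = 1 − 0.70 = 0.30
((¬B ⊕ B) ⊗ (B ⊕ B)) ↔ ¬A = 1 − |1.00 − 0.30| = 1 − 0.70 = 0.30
A ↔ A = 1 − |0.70 − 0.70| = 1 − 0.00 = 1.00
¬(A ↔ A) = 1 − 1.00 = 0.00
(((¬B ⊕ B) ⊗ (B ⊕ B)) ↔ ¬A) ↔ ¬(A ↔ A) = 1 − |0.30 − 0.00| = 1 − 0.30 = 0.70
¬((((¬B ⊕ B) ⊗ (B ⊕ B)) ↔ ¬A) ↔ ¬(A ↔ A)) = 1 − 0.70 = 0.30

0.30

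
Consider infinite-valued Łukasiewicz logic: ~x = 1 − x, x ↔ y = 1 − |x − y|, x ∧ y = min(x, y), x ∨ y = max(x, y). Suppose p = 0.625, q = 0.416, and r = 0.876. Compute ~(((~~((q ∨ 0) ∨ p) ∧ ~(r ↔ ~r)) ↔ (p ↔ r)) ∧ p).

q ∨ 0 = max(0.416, 0.000) = 0.416
(q ∨ 0) ∨ p = max(0.416, 0.625) = 0.625
~((q ∨ 0) ∨ p) = 1 − 0.625 = 0.375
~~((q ∨ 0) ∨ p) = 1 − 0.375 = 0.625
~r = 1 − 0.876 = 0.124
r ↔ ~r = 1 − |0.876 − 0.124| = 1 − 0.752 = 0.248
~(r ↔ ~r) = 1 − 0.248 = 0.752
~~((q ∨ 0) ∨ p) ∧ ~(r ↔ ~r) = min(0.625, 0.752) = 0.625
p ↔ r = 1 − |0.625 − 0.876| = 1 − 0.251 = 0.749
(~~((q ∨ 0) ∨ p) ∧ ~(r ↔ ~r)) ↔ (p ↔ r) = 1 − |0.625 − 0.749| = 1 − 0.124 = 0.876
((~~((q ∨ 0) ∨ p) ∧ ~(r ↔ ~r)) ↔ (p ↔ r)) ∧ p = min(0.876, 0.625) = 0.625
~(((~~((q ∨ 0) ∨ p) ∧ ~(r ↔ ~r)) ↔ (p ↔ r)) ∧ p) = 1 − 0.625 = 0.375

0.375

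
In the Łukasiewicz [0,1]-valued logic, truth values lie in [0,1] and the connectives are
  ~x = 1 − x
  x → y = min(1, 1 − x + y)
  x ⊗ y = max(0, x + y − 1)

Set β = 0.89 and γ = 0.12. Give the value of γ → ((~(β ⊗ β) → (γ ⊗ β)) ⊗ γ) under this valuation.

β ⊗ β = max(0, 0.89 + 0.89 − 1) = max(0, 0.78) = 0.78
~(β ⊗ β) = 1 − 0.78 = 0.22
γ ⊗ β = max(0, 0.12 + 0.89 − 1) = max(0, 0.01) = 0.01
~(β ⊗ β) → (γ ⊗ β) = min(1, 1 − 0.22 + 0.01) = min(1, 0.79) = 0.79
(~(β ⊗ β) → (γ ⊗ β)) ⊗ γ = max(0, 0.79 + 0.12 − 1) = max(0, -0.09) = 0.00
γ → ((~(β ⊗ β) → (γ ⊗ β)) ⊗ γ) = min(1, 1 − 0.12 + 0.00) = min(1, 0.88) = 0.88

0.88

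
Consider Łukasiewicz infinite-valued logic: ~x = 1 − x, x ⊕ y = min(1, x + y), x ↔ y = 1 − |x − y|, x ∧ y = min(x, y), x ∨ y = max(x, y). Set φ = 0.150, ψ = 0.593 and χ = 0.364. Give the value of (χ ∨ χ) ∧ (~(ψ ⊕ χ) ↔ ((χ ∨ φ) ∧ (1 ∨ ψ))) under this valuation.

χ ∨ χ = max(0.364, 0.364) = 0.364
ψ ⊕ χ = min(1, 0.593 + 0.364) = min(1, 0.957) = 0.957
~(ψ ⊕ χ) = 1 − 0.957 = 0.043
χ ∨ φ = max(0.364, 0.150) = 0.364
1 ∨ ψ = max(1.000, 0.593) = 1.000
(χ ∨ φ) ∧ (1 ∨ ψ) = min(0.364, 1.000) = 0.364
~(ψ ⊕ χ) ↔ ((χ ∨ φ) ∧ (1 ∨ ψ)) = 1 − |0.043 − 0.364| = 1 − 0.321 = 0.679
(χ ∨ χ) ∧ (~(ψ ⊕ χ) ↔ ((χ ∨ φ) ∧ (1 ∨ ψ))) = min(0.364, 0.679) = 0.364

0.364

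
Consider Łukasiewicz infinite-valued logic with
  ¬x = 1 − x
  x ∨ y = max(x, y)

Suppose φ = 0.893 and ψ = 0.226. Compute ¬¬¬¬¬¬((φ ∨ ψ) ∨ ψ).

0.893

φ ∨ ψ = max(0.893, 0.226) = 0.893
(φ ∨ ψ) ∨ ψ = max(0.893, 0.226) = 0.893
¬((φ ∨ ψ) ∨ ψ) = 1 − 0.893 = 0.107
¬¬((φ ∨ ψ) ∨ ψ) = 1 − 0.107 = 0.893
¬¬¬((φ ∨ ψ) ∨ ψ) = 1 − 0.893 = 0.107
¬¬¬¬((φ ∨ ψ) ∨ ψ) = 1 − 0.107 = 0.893
¬¬¬¬¬((φ ∨ ψ) ∨ ψ) = 1 − 0.893 = 0.107
¬¬¬¬¬¬((φ ∨ ψ) ∨ ψ) = 1 − 0.107 = 0.893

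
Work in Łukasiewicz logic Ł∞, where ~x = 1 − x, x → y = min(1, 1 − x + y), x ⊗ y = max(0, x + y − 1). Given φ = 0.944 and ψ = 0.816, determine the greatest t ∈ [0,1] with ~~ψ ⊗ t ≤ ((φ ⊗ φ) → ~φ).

~ψ = 1 − 0.816 = 0.184
~~ψ = 1 − 0.184 = 0.816
So the left factor is ~~ψ = 0.816.
φ ⊗ φ = max(0, 0.944 + 0.944 − 1) = max(0, 0.888) = 0.888
~φ = 1 − 0.944 = 0.056
(φ ⊗ φ) → ~φ = min(1, 1 − 0.888 + 0.056) = min(1, 0.168) = 0.168
So the right-hand bound is (φ ⊗ φ) → ~φ = 0.168.
The residuum of the Łukasiewicz t-norm gives the supremum: min(1, 1 − 0.816 + 0.168).
1 − 0.816 + 0.168 = 0.352, so t = min(1, 0.352) = 0.352.
Check: 0.816 ⊗ 0.352 = max(0, 0.168) = 0.168 ≤ 0.168.

0.352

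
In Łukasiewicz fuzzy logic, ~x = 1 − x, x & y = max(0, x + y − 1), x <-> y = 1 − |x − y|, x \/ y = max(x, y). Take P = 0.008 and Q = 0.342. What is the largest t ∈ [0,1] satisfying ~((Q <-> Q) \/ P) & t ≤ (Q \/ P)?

1.000

Q <-> Q = 1 − |0.342 − 0.342| = 1 − 0.000 = 1.000
(Q <-> Q) \/ P = max(1.000, 0.008) = 1.000
~((Q <-> Q) \/ P) = 1 − 1.000 = 0.000
So the left factor is ~((Q <-> Q) \/ P) = 0.000.
Q \/ P = max(0.342, 0.008) = 0.342
So the right-hand bound is Q \/ P = 0.342.
The residuum of the Łukasiewicz t-norm gives the supremum: min(1, 1 − 0.000 + 0.342).
1 − 0.000 + 0.342 = 1.342, so t = min(1, 1.342) = 1.000.
Check: 0.000 & 1.000 = max(0, 0.000) = 0.000 ≤ 0.342.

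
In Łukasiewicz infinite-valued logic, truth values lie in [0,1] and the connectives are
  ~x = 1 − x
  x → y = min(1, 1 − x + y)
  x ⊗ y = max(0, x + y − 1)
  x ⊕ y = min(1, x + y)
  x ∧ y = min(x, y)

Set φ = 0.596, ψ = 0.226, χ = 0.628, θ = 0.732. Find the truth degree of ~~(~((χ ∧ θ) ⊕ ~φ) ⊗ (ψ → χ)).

χ ∧ θ = min(0.628, 0.732) = 0.628
~φ = 1 − 0.596 = 0.404
(χ ∧ θ) ⊕ ~φ = min(1, 0.628 + 0.404) = min(1, 1.032) = 1.000
~((χ ∧ θ) ⊕ ~φ) = 1 − 1.000 = 0.000
ψ → χ = min(1, 1 − 0.226 + 0.628) = min(1, 1.402) = 1.000
~((χ ∧ θ) ⊕ ~φ) ⊗ (ψ → χ) = max(0, 0.000 + 1.000 − 1) = max(0, 0.000) = 0.000
~(~((χ ∧ θ) ⊕ ~φ) ⊗ (ψ → χ)) = 1 − 0.000 = 1.000
~~(~((χ ∧ θ) ⊕ ~φ) ⊗ (ψ → χ)) = 1 − 1.000 = 0.000

0.000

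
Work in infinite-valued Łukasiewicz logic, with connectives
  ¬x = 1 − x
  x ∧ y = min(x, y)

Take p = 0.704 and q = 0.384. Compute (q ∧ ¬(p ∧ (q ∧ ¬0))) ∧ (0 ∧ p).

¬0 = 1 − 0.000 = 1.000
q ∧ ¬0 = min(0.384, 1.000) = 0.384
p ∧ (q ∧ ¬0) = min(0.704, 0.384) = 0.384
¬(p ∧ (q ∧ ¬0)) = 1 − 0.384 = 0.616
q ∧ ¬(p ∧ (q ∧ ¬0)) = min(0.384, 0.616) = 0.384
0 ∧ p = min(0.000, 0.704) = 0.000
(q ∧ ¬(p ∧ (q ∧ ¬0))) ∧ (0 ∧ p) = min(0.384, 0.000) = 0.000

0.000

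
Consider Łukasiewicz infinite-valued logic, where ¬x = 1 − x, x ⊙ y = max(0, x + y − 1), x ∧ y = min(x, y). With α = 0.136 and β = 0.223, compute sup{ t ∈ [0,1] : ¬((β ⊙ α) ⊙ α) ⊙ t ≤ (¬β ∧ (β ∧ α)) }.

β ⊙ α = max(0, 0.223 + 0.136 − 1) = max(0, -0.641) = 0.000
(β ⊙ α) ⊙ α = max(0, 0.000 + 0.136 − 1) = max(0, -0.864) = 0.000
¬((β ⊙ α) ⊙ α) = 1 − 0.000 = 1.000
So the left factor is ¬((β ⊙ α) ⊙ α) = 1.000.
¬β = 1 − 0.223 = 0.777
β ∧ α = min(0.223, 0.136) = 0.136
¬β ∧ (β ∧ α) = min(0.777, 0.136) = 0.136
So the right-hand bound is ¬β ∧ (β ∧ α) = 0.136.
The residuum of the Łukasiewicz t-norm gives the supremum: min(1, 1 − 1.000 + 0.136).
1 − 1.000 + 0.136 = 0.136, so t = min(1, 0.136) = 0.136.
Check: 1.000 ⊙ 0.136 = max(0, 0.136) = 0.136 ≤ 0.136.

0.136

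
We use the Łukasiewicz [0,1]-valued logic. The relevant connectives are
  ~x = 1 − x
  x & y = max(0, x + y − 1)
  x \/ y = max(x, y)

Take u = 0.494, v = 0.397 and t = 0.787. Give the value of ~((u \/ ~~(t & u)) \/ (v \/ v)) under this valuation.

t & u = max(0, 0.787 + 0.494 − 1) = max(0, 0.281) = 0.281
~(t & u) = 1 − 0.281 = 0.719
~~(t & u) = 1 − 0.719 = 0.281
u \/ ~~(t & u) = max(0.494, 0.281) = 0.494
v \/ v = max(0.397, 0.397) = 0.397
(u \/ ~~(t & u)) \/ (v \/ v) = max(0.494, 0.397) = 0.494
~((u \/ ~~(t & u)) \/ (v \/ v)) = 1 − 0.494 = 0.506

0.506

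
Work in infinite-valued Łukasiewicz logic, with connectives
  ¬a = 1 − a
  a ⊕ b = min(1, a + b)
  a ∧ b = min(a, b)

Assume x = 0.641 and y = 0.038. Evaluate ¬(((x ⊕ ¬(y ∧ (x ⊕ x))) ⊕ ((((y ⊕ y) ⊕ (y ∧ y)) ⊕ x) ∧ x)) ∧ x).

x ⊕ x = min(1, 0.641 + 0.641) = min(1, 1.282) = 1.000
y ∧ (x ⊕ x) = min(0.038, 1.000) = 0.038
¬(y ∧ (x ⊕ x)) = 1 − 0.038 = 0.962
x ⊕ ¬(y ∧ (x ⊕ x)) = min(1, 0.641 + 0.962) = min(1, 1.603) = 1.000
y ⊕ y = min(1, 0.038 + 0.038) = min(1, 0.076) = 0.076
y ∧ y = min(0.038, 0.038) = 0.038
(y ⊕ y) ⊕ (y ∧ y) = min(1, 0.076 + 0.038) = min(1, 0.114) = 0.114
((y ⊕ y) ⊕ (y ∧ y)) ⊕ x = min(1, 0.114 + 0.641) = min(1, 0.755) = 0.755
(((y ⊕ y) ⊕ (y ∧ y)) ⊕ x) ∧ x = min(0.755, 0.641) = 0.641
(x ⊕ ¬(y ∧ (x ⊕ x))) ⊕ ((((y ⊕ y) ⊕ (y ∧ y)) ⊕ x) ∧ x) = min(1, 1.000 + 0.641) = min(1, 1.641) = 1.000
((x ⊕ ¬(y ∧ (x ⊕ x))) ⊕ ((((y ⊕ y) ⊕ (y ∧ y)) ⊕ x) ∧ x)) ∧ x = min(1.000, 0.641) = 0.641
¬(((x ⊕ ¬(y ∧ (x ⊕ x))) ⊕ ((((y ⊕ y) ⊕ (y ∧ y)) ⊕ x) ∧ x)) ∧ x) = 1 − 0.641 = 0.359

0.359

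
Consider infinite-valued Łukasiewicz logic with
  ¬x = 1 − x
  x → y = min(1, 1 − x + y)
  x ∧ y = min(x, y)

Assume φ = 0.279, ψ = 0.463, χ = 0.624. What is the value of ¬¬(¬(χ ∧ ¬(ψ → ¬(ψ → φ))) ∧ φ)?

ψ → φ = min(1, 1 − 0.463 + 0.279) = min(1, 0.816) = 0.816
¬(ψ → φ) = 1 − 0.816 = 0.184
ψ → ¬(ψ → φ) = min(1, 1 − 0.463 + 0.184) = min(1, 0.721) = 0.721
¬(ψ → ¬(ψ → φ)) = 1 − 0.721 = 0.279
χ ∧ ¬(ψ → ¬(ψ → φ)) = min(0.624, 0.279) = 0.279
¬(χ ∧ ¬(ψ → ¬(ψ → φ))) = 1 − 0.279 = 0.721
¬(χ ∧ ¬(ψ → ¬(ψ → φ))) ∧ φ = min(0.721, 0.279) = 0.279
¬(¬(χ ∧ ¬(ψ → ¬(ψ → φ))) ∧ φ) = 1 − 0.279 = 0.721
¬¬(¬(χ ∧ ¬(ψ → ¬(ψ → φ))) ∧ φ) = 1 − 0.721 = 0.279

0.279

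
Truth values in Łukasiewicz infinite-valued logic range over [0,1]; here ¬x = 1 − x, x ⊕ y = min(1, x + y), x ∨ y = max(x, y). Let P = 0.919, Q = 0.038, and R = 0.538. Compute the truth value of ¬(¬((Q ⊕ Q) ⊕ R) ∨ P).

Q ⊕ Q = min(1, 0.038 + 0.038) = min(1, 0.076) = 0.076
(Q ⊕ Q) ⊕ R = min(1, 0.076 + 0.538) = min(1, 0.614) = 0.614
¬((Q ⊕ Q) ⊕ R) = 1 − 0.614 = 0.386
¬((Q ⊕ Q) ⊕ R) ∨ P = max(0.386, 0.919) = 0.919
¬(¬((Q ⊕ Q) ⊕ R) ∨ P) = 1 − 0.919 = 0.081

0.081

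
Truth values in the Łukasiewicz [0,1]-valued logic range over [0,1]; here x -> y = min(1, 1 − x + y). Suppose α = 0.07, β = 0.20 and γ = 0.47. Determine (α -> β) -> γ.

0.47

α -> β = min(1, 1 − 0.07 + 0.20) = min(1, 1.13) = 1.00
(α -> β) -> γ = min(1, 1 − 1.00 + 0.47) = min(1, 0.47) = 0.47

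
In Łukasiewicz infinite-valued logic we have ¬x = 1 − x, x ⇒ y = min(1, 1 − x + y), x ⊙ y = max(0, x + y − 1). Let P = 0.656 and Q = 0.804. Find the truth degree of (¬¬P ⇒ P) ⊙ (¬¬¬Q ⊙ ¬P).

¬P = 1 − 0.656 = 0.344
¬¬P = 1 − 0.344 = 0.656
¬¬P ⇒ P = min(1, 1 − 0.656 + 0.656) = min(1, 1.000) = 1.000
¬Q = 1 − 0.804 = 0.196
¬¬Q = 1 − 0.196 = 0.804
¬¬¬Q = 1 − 0.804 = 0.196
¬¬¬Q ⊙ ¬P = max(0, 0.196 + 0.344 − 1) = max(0, -0.460) = 0.000
(¬¬P ⇒ P) ⊙ (¬¬¬Q ⊙ ¬P) = max(0, 1.000 + 0.000 − 1) = max(0, 0.000) = 0.000

0.000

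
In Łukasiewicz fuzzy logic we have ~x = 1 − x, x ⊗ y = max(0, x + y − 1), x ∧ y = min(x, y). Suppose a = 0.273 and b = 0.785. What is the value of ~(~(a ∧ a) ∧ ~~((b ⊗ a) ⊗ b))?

1.000

a ∧ a = min(0.273, 0.273) = 0.273
~(a ∧ a) = 1 − 0.273 = 0.727
b ⊗ a = max(0, 0.785 + 0.273 − 1) = max(0, 0.058) = 0.058
(b ⊗ a) ⊗ b = max(0, 0.058 + 0.785 − 1) = max(0, -0.157) = 0.000
~((b ⊗ a) ⊗ b) = 1 − 0.000 = 1.000
~~((b ⊗ a) ⊗ b) = 1 − 1.000 = 0.000
~(a ∧ a) ∧ ~~((b ⊗ a) ⊗ b) = min(0.727, 0.000) = 0.000
~(~(a ∧ a) ∧ ~~((b ⊗ a) ⊗ b)) = 1 − 0.000 = 1.000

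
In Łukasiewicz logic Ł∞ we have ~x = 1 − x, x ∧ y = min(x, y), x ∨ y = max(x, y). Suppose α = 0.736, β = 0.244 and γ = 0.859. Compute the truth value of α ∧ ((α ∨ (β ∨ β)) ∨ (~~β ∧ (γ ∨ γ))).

0.736

β ∨ β = max(0.244, 0.244) = 0.244
α ∨ (β ∨ β) = max(0.736, 0.244) = 0.736
~β = 1 − 0.244 = 0.756
~~β = 1 − 0.756 = 0.244
γ ∨ γ = max(0.859, 0.859) = 0.859
~~β ∧ (γ ∨ γ) = min(0.244, 0.859) = 0.244
(α ∨ (β ∨ β)) ∨ (~~β ∧ (γ ∨ γ)) = max(0.736, 0.244) = 0.736
α ∧ ((α ∨ (β ∨ β)) ∨ (~~β ∧ (γ ∨ γ))) = min(0.736, 0.736) = 0.736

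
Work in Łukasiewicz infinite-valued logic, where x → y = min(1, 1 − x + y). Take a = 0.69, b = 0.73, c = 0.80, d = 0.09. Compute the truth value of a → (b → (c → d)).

0.87

c → d = min(1, 1 − 0.80 + 0.09) = min(1, 0.29) = 0.29
b → (c → d) = min(1, 1 − 0.73 + 0.29) = min(1, 0.56) = 0.56
a → (b → (c → d)) = min(1, 1 − 0.69 + 0.56) = min(1, 0.87) = 0.87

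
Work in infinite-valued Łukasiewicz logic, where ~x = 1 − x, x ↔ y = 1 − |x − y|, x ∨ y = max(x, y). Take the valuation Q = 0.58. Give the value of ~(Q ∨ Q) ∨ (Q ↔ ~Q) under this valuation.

0.84

Q ∨ Q = max(0.58, 0.58) = 0.58
~(Q ∨ Q) = 1 − 0.58 = 0.42
~Q = 1 − 0.58 = 0.42
Q ↔ ~Q = 1 − |0.58 − 0.42| = 1 − 0.16 = 0.84
~(Q ∨ Q) ∨ (Q ↔ ~Q) = max(0.42, 0.84) = 0.84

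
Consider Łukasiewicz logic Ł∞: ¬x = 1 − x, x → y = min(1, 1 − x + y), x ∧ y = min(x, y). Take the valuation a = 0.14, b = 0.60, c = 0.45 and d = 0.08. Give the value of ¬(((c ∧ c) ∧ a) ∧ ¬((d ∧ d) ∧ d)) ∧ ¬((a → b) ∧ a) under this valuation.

c ∧ c = min(0.45, 0.45) = 0.45
(c ∧ c) ∧ a = min(0.45, 0.14) = 0.14
d ∧ d = min(0.08, 0.08) = 0.08
(d ∧ d) ∧ d = min(0.08, 0.08) = 0.08
¬((d ∧ d) ∧ d) = 1 − 0.08 = 0.92
((c ∧ c) ∧ a) ∧ ¬((d ∧ d) ∧ d) = min(0.14, 0.92) = 0.14
¬(((c ∧ c) ∧ a) ∧ ¬((d ∧ d) ∧ d)) = 1 − 0.14 = 0.86
a → b = min(1, 1 − 0.14 + 0.60) = min(1, 1.46) = 1.00
(a → b) ∧ a = min(1.00, 0.14) = 0.14
¬((a → b) ∧ a) = 1 − 0.14 = 0.86
¬(((c ∧ c) ∧ a) ∧ ¬((d ∧ d) ∧ d)) ∧ ¬((a → b) ∧ a) = min(0.86, 0.86) = 0.86

0.86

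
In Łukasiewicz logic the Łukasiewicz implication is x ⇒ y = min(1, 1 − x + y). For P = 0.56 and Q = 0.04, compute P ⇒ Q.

P ⇒ Q = min(1, 1 − 0.56 + 0.04) = min(1, 0.48) = 0.48
For comparison, the Gödel implication (1 if x ≤ y else y) would give 0.04.

0.48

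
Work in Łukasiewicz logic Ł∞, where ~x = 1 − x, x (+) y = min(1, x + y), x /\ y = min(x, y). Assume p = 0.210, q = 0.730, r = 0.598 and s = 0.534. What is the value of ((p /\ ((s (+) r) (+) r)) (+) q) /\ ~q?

0.270

s (+) r = min(1, 0.534 + 0.598) = min(1, 1.132) = 1.000
(s (+) r) (+) r = min(1, 1.000 + 0.598) = min(1, 1.598) = 1.000
p /\ ((s (+) r) (+) r) = min(0.210, 1.000) = 0.210
(p /\ ((s (+) r) (+) r)) (+) q = min(1, 0.210 + 0.730) = min(1, 0.940) = 0.940
~q = 1 − 0.730 = 0.270
((p /\ ((s (+) r) (+) r)) (+) q) /\ ~q = min(0.940, 0.270) = 0.270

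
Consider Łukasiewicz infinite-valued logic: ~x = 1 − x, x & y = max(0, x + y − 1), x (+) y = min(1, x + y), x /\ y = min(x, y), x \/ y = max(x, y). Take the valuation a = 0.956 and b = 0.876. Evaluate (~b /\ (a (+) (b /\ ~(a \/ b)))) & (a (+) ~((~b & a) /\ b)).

0.124

~b = 1 − 0.876 = 0.124
a \/ b = max(0.956, 0.876) = 0.956
~(a \/ b) = 1 − 0.956 = 0.044
b /\ ~(a \/ b) = min(0.876, 0.044) = 0.044
a (+) (b /\ ~(a \/ b)) = min(1, 0.956 + 0.044) = min(1, 1.000) = 1.000
~b /\ (a (+) (b /\ ~(a \/ b))) = min(0.124, 1.000) = 0.124
~b & a = max(0, 0.124 + 0.956 − 1) = max(0, 0.080) = 0.080
(~b & a) /\ b = min(0.080, 0.876) = 0.080
~((~b & a) /\ b) = 1 − 0.080 = 0.920
a (+) ~((~b & a) /\ b) = min(1, 0.956 + 0.920) = min(1, 1.876) = 1.000
(~b /\ (a (+) (b /\ ~(a \/ b)))) & (a (+) ~((~b & a) /\ b)) = max(0, 0.124 + 1.000 − 1) = max(0, 0.124) = 0.124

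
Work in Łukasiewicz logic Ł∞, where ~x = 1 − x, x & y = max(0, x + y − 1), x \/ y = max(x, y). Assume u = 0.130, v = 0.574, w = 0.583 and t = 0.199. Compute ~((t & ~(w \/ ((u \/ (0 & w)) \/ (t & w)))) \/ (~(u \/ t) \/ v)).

0.199

0 & w = max(0, 0.000 + 0.583 − 1) = max(0, -0.417) = 0.000
u \/ (0 & w) = max(0.130, 0.000) = 0.130
t & w = max(0, 0.199 + 0.583 − 1) = max(0, -0.218) = 0.000
(u \/ (0 & w)) \/ (t & w) = max(0.130, 0.000) = 0.130
w \/ ((u \/ (0 & w)) \/ (t & w)) = max(0.583, 0.130) = 0.583
~(w \/ ((u \/ (0 & w)) \/ (t & w))) = 1 − 0.583 = 0.417
t & ~(w \/ ((u \/ (0 & w)) \/ (t & w))) = max(0, 0.199 + 0.417 − 1) = max(0, -0.384) = 0.000
u \/ t = max(0.130, 0.199) = 0.199
~(u \/ t) = 1 − 0.199 = 0.801
~(u \/ t) \/ v = max(0.801, 0.574) = 0.801
(t & ~(w \/ ((u \/ (0 & w)) \/ (t & w)))) \/ (~(u \/ t) \/ v) = max(0.000, 0.801) = 0.801
~((t & ~(w \/ ((u \/ (0 & w)) \/ (t & w)))) \/ (~(u \/ t) \/ v)) = 1 − 0.801 = 0.199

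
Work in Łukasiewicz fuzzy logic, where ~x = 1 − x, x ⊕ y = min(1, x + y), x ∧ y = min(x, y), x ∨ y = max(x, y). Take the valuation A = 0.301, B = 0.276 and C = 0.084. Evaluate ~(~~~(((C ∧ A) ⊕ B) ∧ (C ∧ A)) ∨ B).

0.084

C ∧ A = min(0.084, 0.301) = 0.084
(C ∧ A) ⊕ B = min(1, 0.084 + 0.276) = min(1, 0.360) = 0.360
((C ∧ A) ⊕ B) ∧ (C ∧ A) = min(0.360, 0.084) = 0.084
~(((C ∧ A) ⊕ B) ∧ (C ∧ A)) = 1 − 0.084 = 0.916
~~(((C ∧ A) ⊕ B) ∧ (C ∧ A)) = 1 − 0.916 = 0.084
~~~(((C ∧ A) ⊕ B) ∧ (C ∧ A)) = 1 − 0.084 = 0.916
~~~(((C ∧ A) ⊕ B) ∧ (C ∧ A)) ∨ B = max(0.916, 0.276) = 0.916
~(~~~(((C ∧ A) ⊕ B) ∧ (C ∧ A)) ∨ B) = 1 − 0.916 = 0.084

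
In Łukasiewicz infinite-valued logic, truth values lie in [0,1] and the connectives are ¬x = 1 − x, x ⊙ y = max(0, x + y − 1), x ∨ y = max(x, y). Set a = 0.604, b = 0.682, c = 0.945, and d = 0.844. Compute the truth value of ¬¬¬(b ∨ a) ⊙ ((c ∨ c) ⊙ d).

b ∨ a = max(0.682, 0.604) = 0.682
¬(b ∨ a) = 1 − 0.682 = 0.318
¬¬(b ∨ a) = 1 − 0.318 = 0.682
¬¬¬(b ∨ a) = 1 − 0.682 = 0.318
c ∨ c = max(0.945, 0.945) = 0.945
(c ∨ c) ⊙ d = max(0, 0.945 + 0.844 − 1) = max(0, 0.789) = 0.789
¬¬¬(b ∨ a) ⊙ ((c ∨ c) ⊙ d) = max(0, 0.318 + 0.789 − 1) = max(0, 0.107) = 0.107

0.107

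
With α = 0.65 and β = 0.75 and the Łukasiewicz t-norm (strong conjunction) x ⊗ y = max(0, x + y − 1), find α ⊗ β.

α ⊗ β = max(0, 0.65 + 0.75 − 1) = max(0, 0.40) = 0.40
For comparison, the Gödel (minimum) t-norm min(x, y) would give 0.65.

0.40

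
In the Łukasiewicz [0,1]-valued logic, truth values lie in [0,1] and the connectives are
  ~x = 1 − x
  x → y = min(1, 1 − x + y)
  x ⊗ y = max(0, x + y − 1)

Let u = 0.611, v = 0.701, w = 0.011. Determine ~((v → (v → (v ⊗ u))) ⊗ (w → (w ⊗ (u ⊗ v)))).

0.101

v ⊗ u = max(0, 0.701 + 0.611 − 1) = max(0, 0.312) = 0.312
v → (v ⊗ u) = min(1, 1 − 0.701 + 0.312) = min(1, 0.611) = 0.611
v → (v → (v ⊗ u)) = min(1, 1 − 0.701 + 0.611) = min(1, 0.910) = 0.910
u ⊗ v = max(0, 0.611 + 0.701 − 1) = max(0, 0.312) = 0.312
w ⊗ (u ⊗ v) = max(0, 0.011 + 0.312 − 1) = max(0, -0.677) = 0.000
w → (w ⊗ (u ⊗ v)) = min(1, 1 − 0.011 + 0.000) = min(1, 0.989) = 0.989
(v → (v → (v ⊗ u))) ⊗ (w → (w ⊗ (u ⊗ v))) = max(0, 0.910 + 0.989 − 1) = max(0, 0.899) = 0.899
~((v → (v → (v ⊗ u))) ⊗ (w → (w ⊗ (u ⊗ v)))) = 1 − 0.899 = 0.101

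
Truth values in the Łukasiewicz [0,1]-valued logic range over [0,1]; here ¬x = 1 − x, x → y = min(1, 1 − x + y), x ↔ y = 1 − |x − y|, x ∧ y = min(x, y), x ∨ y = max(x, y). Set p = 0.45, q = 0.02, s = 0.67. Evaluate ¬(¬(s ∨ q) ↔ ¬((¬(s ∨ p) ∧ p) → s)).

s ∨ q = max(0.67, 0.02) = 0.67
¬(s ∨ q) = 1 − 0.67 = 0.33
s ∨ p = max(0.67, 0.45) = 0.67
¬(s ∨ p) = 1 − 0.67 = 0.33
¬(s ∨ p) ∧ p = min(0.33, 0.45) = 0.33
(¬(s ∨ p) ∧ p) → s = min(1, 1 − 0.33 + 0.67) = min(1, 1.34) = 1.00
¬((¬(s ∨ p) ∧ p) → s) = 1 − 1.00 = 0.00
¬(s ∨ q) ↔ ¬((¬(s ∨ p) ∧ p) → s) = 1 − |0.33 − 0.00| = 1 − 0.33 = 0.67
¬(¬(s ∨ q) ↔ ¬((¬(s ∨ p) ∧ p) → s)) = 1 − 0.67 = 0.33

0.33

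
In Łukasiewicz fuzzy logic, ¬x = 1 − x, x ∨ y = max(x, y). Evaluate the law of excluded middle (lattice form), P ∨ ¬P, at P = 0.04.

¬P = 1 − 0.04 = 0.96
P ∨ ¬P = max(0.04, 0.96) = 0.96
(The value 0.96 < 1 shows this instance is not satisfied; not a Ł∞-tautology — its value is max(a, 1−a).)

0.96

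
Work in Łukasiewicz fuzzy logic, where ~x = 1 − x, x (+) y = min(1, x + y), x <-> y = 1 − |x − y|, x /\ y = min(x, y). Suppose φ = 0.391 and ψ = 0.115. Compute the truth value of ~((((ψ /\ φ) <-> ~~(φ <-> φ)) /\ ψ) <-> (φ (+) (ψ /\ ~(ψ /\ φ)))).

0.391

ψ /\ φ = min(0.115, 0.391) = 0.115
φ <-> φ = 1 − |0.391 − 0.391| = 1 − 0.000 = 1.000
~(φ <-> φ) = 1 − 1.000 = 0.000
~~(φ <-> φ) = 1 − 0.000 = 1.000
(ψ /\ φ) <-> ~~(φ <-> φ) = 1 − |0.115 − 1.000| = 1 − 0.885 = 0.115
((ψ /\ φ) <-> ~~(φ <-> φ)) /\ ψ = min(0.115, 0.115) = 0.115
~(ψ /\ φ) = 1 − 0.115 = 0.885
ψ /\ ~(ψ /\ φ) = min(0.115, 0.885) = 0.115
φ (+) (ψ /\ ~(ψ /\ φ)) = min(1, 0.391 + 0.115) = min(1, 0.506) = 0.506
(((ψ /\ φ) <-> ~~(φ <-> φ)) /\ ψ) <-> (φ (+) (ψ /\ ~(ψ /\ φ))) = 1 − |0.115 − 0.506| = 1 − 0.391 = 0.609
~((((ψ /\ φ) <-> ~~(φ <-> φ)) /\ ψ) <-> (φ (+) (ψ /\ ~(ψ /\ φ)))) = 1 − 0.609 = 0.391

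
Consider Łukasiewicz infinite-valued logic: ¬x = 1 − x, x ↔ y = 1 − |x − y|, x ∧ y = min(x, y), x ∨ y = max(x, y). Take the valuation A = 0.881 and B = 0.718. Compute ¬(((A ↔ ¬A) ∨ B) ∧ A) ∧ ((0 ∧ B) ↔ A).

0.119

¬A = 1 − 0.881 = 0.119
A ↔ ¬A = 1 − |0.881 − 0.119| = 1 − 0.762 = 0.238
(A ↔ ¬A) ∨ B = max(0.238, 0.718) = 0.718
((A ↔ ¬A) ∨ B) ∧ A = min(0.718, 0.881) = 0.718
¬(((A ↔ ¬A) ∨ B) ∧ A) = 1 − 0.718 = 0.282
0 ∧ B = min(0.000, 0.718) = 0.000
(0 ∧ B) ↔ A = 1 − |0.000 − 0.881| = 1 − 0.881 = 0.119
¬(((A ↔ ¬A) ∨ B) ∧ A) ∧ ((0 ∧ B) ↔ A) = min(0.282, 0.119) = 0.119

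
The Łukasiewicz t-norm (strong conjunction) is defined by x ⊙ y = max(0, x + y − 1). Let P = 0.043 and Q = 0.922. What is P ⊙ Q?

P ⊙ Q = max(0, 0.043 + 0.922 − 1) = max(0, -0.035) = 0.000
For comparison, the Gödel (minimum) t-norm min(x, y) would give 0.043.

0.000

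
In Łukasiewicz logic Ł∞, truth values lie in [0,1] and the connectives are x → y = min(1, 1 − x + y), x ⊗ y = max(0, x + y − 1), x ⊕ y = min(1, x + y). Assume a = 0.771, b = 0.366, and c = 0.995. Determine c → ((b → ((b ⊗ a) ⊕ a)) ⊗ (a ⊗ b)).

0.142

b ⊗ a = max(0, 0.366 + 0.771 − 1) = max(0, 0.137) = 0.137
(b ⊗ a) ⊕ a = min(1, 0.137 + 0.771) = min(1, 0.908) = 0.908
b → ((b ⊗ a) ⊕ a) = min(1, 1 − 0.366 + 0.908) = min(1, 1.542) = 1.000
a ⊗ b = max(0, 0.771 + 0.366 − 1) = max(0, 0.137) = 0.137
(b → ((b ⊗ a) ⊕ a)) ⊗ (a ⊗ b) = max(0, 1.000 + 0.137 − 1) = max(0, 0.137) = 0.137
c → ((b → ((b ⊗ a) ⊕ a)) ⊗ (a ⊗ b)) = min(1, 1 − 0.995 + 0.137) = min(1, 0.142) = 0.142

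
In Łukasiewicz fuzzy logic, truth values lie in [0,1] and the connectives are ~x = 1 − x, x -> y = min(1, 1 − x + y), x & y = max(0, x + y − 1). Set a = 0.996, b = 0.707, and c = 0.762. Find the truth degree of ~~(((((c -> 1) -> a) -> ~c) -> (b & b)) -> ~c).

c -> 1 = min(1, 1 − 0.762 + 1.000) = min(1, 1.238) = 1.000
(c -> 1) -> a = min(1, 1 − 1.000 + 0.996) = min(1, 0.996) = 0.996
~c = 1 − 0.762 = 0.238
((c -> 1) -> a) -> ~c = min(1, 1 − 0.996 + 0.238) = min(1, 0.242) = 0.242
b & b = max(0, 0.707 + 0.707 − 1) = max(0, 0.414) = 0.414
(((c -> 1) -> a) -> ~c) -> (b & b) = min(1, 1 − 0.242 + 0.414) = min(1, 1.172) = 1.000
((((c -> 1) -> a) -> ~c) -> (b & b)) -> ~c = min(1, 1 − 1.000 + 0.238) = min(1, 0.238) = 0.238
~(((((c -> 1) -> a) -> ~c) -> (b & b)) -> ~c) = 1 − 0.238 = 0.762
~~(((((c -> 1) -> a) -> ~c) -> (b & b)) -> ~c) = 1 − 0.762 = 0.238

0.238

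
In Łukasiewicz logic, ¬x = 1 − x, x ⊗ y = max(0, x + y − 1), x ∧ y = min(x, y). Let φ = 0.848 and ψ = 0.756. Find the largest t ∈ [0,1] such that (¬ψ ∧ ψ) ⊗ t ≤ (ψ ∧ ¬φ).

¬ψ = 1 − 0.756 = 0.244
¬ψ ∧ ψ = min(0.244, 0.756) = 0.244
So the left factor is ¬ψ ∧ ψ = 0.244.
¬φ = 1 − 0.848 = 0.152
ψ ∧ ¬φ = min(0.756, 0.152) = 0.152
So the right-hand bound is ψ ∧ ¬φ = 0.152.
The residuum of the Łukasiewicz t-norm gives the supremum: min(1, 1 − 0.244 + 0.152).
1 − 0.244 + 0.152 = 0.908, so t = min(1, 0.908) = 0.908.
Check: 0.244 ⊗ 0.908 = max(0, 0.152) = 0.152 ≤ 0.152.

0.908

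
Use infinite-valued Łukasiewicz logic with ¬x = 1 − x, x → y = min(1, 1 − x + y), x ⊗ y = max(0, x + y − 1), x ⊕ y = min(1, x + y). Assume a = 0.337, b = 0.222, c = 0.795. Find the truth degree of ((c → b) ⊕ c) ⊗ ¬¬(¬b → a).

0.559

c → b = min(1, 1 − 0.795 + 0.222) = min(1, 0.427) = 0.427
(c → b) ⊕ c = min(1, 0.427 + 0.795) = min(1, 1.222) = 1.000
¬b = 1 − 0.222 = 0.778
¬b → a = min(1, 1 − 0.778 + 0.337) = min(1, 0.559) = 0.559
¬(¬b → a) = 1 − 0.559 = 0.441
¬¬(¬b → a) = 1 − 0.441 = 0.559
((c → b) ⊕ c) ⊗ ¬¬(¬b → a) = max(0, 1.000 + 0.559 − 1) = max(0, 0.559) = 0.559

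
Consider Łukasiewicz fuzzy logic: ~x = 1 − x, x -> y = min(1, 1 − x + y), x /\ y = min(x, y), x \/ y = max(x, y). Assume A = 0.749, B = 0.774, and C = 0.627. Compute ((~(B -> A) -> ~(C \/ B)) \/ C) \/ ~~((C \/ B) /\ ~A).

B -> A = min(1, 1 − 0.774 + 0.749) = min(1, 0.975) = 0.975
~(B -> A) = 1 − 0.975 = 0.025
C \/ B = max(0.627, 0.774) = 0.774
~(C \/ B) = 1 − 0.774 = 0.226
~(B -> A) -> ~(C \/ B) = min(1, 1 − 0.025 + 0.226) = min(1, 1.201) = 1.000
(~(B -> A) -> ~(C \/ B)) \/ C = max(1.000, 0.627) = 1.000
~A = 1 − 0.749 = 0.251
(C \/ B) /\ ~A = min(0.774, 0.251) = 0.251
~((C \/ B) /\ ~A) = 1 − 0.251 = 0.749
~~((C \/ B) /\ ~A) = 1 − 0.749 = 0.251
((~(B -> A) -> ~(C \/ B)) \/ C) \/ ~~((C \/ B) /\ ~A) = max(1.000, 0.251) = 1.000

1.000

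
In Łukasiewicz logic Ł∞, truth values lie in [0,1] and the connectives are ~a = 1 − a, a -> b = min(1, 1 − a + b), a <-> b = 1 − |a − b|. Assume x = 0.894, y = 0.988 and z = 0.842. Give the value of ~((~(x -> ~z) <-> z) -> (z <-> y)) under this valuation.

~z = 1 − 0.842 = 0.158
x -> ~z = min(1, 1 − 0.894 + 0.158) = min(1, 0.264) = 0.264
~(x -> ~z) = 1 − 0.264 = 0.736
~(x -> ~z) <-> z = 1 − |0.736 − 0.842| = 1 − 0.106 = 0.894
z <-> y = 1 − |0.842 − 0.988| = 1 − 0.146 = 0.854
(~(x -> ~z) <-> z) -> (z <-> y) = min(1, 1 − 0.894 + 0.854) = min(1, 0.960) = 0.960
~((~(x -> ~z) <-> z) -> (z <-> y)) = 1 − 0.960 = 0.040

0.040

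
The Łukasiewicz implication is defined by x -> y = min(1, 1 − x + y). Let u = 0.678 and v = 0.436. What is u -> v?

0.758

u -> v = min(1, 1 − 0.678 + 0.436) = min(1, 0.758) = 0.758
For comparison, the Gödel implication (1 if x ≤ y else y) would give 0.436.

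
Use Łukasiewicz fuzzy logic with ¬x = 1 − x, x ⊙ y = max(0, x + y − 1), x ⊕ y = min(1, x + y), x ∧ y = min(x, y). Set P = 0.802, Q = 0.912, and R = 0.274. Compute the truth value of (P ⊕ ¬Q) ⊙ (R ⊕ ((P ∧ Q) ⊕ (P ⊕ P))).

¬Q = 1 − 0.912 = 0.088
P ⊕ ¬Q = min(1, 0.802 + 0.088) = min(1, 0.890) = 0.890
P ∧ Q = min(0.802, 0.912) = 0.802
P ⊕ P = min(1, 0.802 + 0.802) = min(1, 1.604) = 1.000
(P ∧ Q) ⊕ (P ⊕ P) = min(1, 0.802 + 1.000) = min(1, 1.802) = 1.000
R ⊕ ((P ∧ Q) ⊕ (P ⊕ P)) = min(1, 0.274 + 1.000) = min(1, 1.274) = 1.000
(P ⊕ ¬Q) ⊙ (R ⊕ ((P ∧ Q) ⊕ (P ⊕ P))) = max(0, 0.890 + 1.000 − 1) = max(0, 0.890) = 0.890

0.890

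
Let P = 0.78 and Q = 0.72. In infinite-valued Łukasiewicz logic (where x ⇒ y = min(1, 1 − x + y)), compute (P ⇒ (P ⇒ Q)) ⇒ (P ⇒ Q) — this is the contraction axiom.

0.94

P ⇒ Q = min(1, 1 − 0.78 + 0.72) = min(1, 0.94) = 0.94
P ⇒ (P ⇒ Q) = min(1, 1 − 0.78 + 0.94) = min(1, 1.16) = 1.00
(P ⇒ (P ⇒ Q)) ⇒ (P ⇒ Q) = min(1, 1 − 1.00 + 0.94) = min(1, 0.94) = 0.94
(The value 0.94 < 1 shows this instance is not satisfied; fails in Ł∞ (the t-norm is not idempotent).)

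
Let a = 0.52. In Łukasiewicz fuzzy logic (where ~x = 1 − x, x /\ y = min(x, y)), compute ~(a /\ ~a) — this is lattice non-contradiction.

0.52

~a = 1 − 0.52 = 0.48
a /\ ~a = min(0.52, 0.48) = 0.48
~(a /\ ~a) = 1 − 0.48 = 0.52
(The value 0.52 < 1 shows this instance is not satisfied; not a Ł∞-tautology — its value is 1 − min(a, 1−a).)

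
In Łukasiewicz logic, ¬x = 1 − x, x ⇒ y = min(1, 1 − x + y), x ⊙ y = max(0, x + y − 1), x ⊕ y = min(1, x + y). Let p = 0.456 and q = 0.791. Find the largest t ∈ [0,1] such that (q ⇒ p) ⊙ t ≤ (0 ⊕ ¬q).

0.544

q ⇒ p = min(1, 1 − 0.791 + 0.456) = min(1, 0.665) = 0.665
So the left factor is q ⇒ p = 0.665.
¬q = 1 − 0.791 = 0.209
0 ⊕ ¬q = min(1, 0.000 + 0.209) = min(1, 0.209) = 0.209
So the right-hand bound is 0 ⊕ ¬q = 0.209.
The residuum of the Łukasiewicz t-norm gives the supremum: min(1, 1 − 0.665 + 0.209).
1 − 0.665 + 0.209 = 0.544, so t = min(1, 0.544) = 0.544.
Check: 0.665 ⊙ 0.544 = max(0, 0.209) = 0.209 ≤ 0.209.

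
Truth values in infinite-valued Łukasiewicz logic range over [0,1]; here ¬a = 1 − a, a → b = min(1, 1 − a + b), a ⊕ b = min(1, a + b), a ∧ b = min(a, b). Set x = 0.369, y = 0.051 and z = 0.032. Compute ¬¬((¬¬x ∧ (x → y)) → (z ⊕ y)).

¬x = 1 − 0.369 = 0.631
¬¬x = 1 − 0.631 = 0.369
x → y = min(1, 1 − 0.369 + 0.051) = min(1, 0.682) = 0.682
¬¬x ∧ (x → y) = min(0.369, 0.682) = 0.369
z ⊕ y = min(1, 0.032 + 0.051) = min(1, 0.083) = 0.083
(¬¬x ∧ (x → y)) → (z ⊕ y) = min(1, 1 − 0.369 + 0.083) = min(1, 0.714) = 0.714
¬((¬¬x ∧ (x → y)) → (z ⊕ y)) = 1 − 0.714 = 0.286
¬¬((¬¬x ∧ (x → y)) → (z ⊕ y)) = 1 − 0.286 = 0.714

0.714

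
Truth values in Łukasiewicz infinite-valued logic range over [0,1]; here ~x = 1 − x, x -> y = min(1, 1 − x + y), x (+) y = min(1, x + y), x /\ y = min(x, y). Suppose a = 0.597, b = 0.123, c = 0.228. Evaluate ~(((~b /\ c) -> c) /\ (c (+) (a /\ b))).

0.649

~b = 1 − 0.123 = 0.877
~b /\ c = min(0.877, 0.228) = 0.228
(~b /\ c) -> c = min(1, 1 − 0.228 + 0.228) = min(1, 1.000) = 1.000
a /\ b = min(0.597, 0.123) = 0.123
c (+) (a /\ b) = min(1, 0.228 + 0.123) = min(1, 0.351) = 0.351
((~b /\ c) -> c) /\ (c (+) (a /\ b)) = min(1.000, 0.351) = 0.351
~(((~b /\ c) -> c) /\ (c (+) (a /\ b))) = 1 − 0.351 = 0.649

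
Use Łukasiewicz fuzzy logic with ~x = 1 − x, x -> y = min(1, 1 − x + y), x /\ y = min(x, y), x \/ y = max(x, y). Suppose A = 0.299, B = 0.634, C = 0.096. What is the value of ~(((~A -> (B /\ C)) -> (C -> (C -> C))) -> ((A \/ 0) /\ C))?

~A = 1 − 0.299 = 0.701
B /\ C = min(0.634, 0.096) = 0.096
~A -> (B /\ C) = min(1, 1 − 0.701 + 0.096) = min(1, 0.395) = 0.395
C -> C = min(1, 1 − 0.096 + 0.096) = min(1, 1.000) = 1.000
C -> (C -> C) = min(1, 1 − 0.096 + 1.000) = min(1, 1.904) = 1.000
(~A -> (B /\ C)) -> (C -> (C -> C)) = min(1, 1 − 0.395 + 1.000) = min(1, 1.605) = 1.000
A \/ 0 = max(0.299, 0.000) = 0.299
(A \/ 0) /\ C = min(0.299, 0.096) = 0.096
((~A -> (B /\ C)) -> (C -> (C -> C))) -> ((A \/ 0) /\ C) = min(1, 1 − 1.000 + 0.096) = min(1, 0.096) = 0.096
~(((~A -> (B /\ C)) -> (C -> (C -> C))) -> ((A \/ 0) /\ C)) = 1 − 0.096 = 0.904

0.904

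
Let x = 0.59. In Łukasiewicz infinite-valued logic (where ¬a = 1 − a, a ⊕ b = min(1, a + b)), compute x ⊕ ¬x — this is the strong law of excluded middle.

¬x = 1 − 0.59 = 0.41
x ⊕ ¬x = min(1, 0.59 + 0.41) = min(1, 1.00) = 1.00
(As expected: always 1 in Ł∞ since a ⊕ (1−a) = 1.)

1.00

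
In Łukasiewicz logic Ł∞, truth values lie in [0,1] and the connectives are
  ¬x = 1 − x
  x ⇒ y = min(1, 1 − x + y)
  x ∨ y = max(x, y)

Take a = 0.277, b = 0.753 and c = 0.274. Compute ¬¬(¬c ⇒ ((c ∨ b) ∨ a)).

1.000

¬c = 1 − 0.274 = 0.726
c ∨ b = max(0.274, 0.753) = 0.753
(c ∨ b) ∨ a = max(0.753, 0.277) = 0.753
¬c ⇒ ((c ∨ b) ∨ a) = min(1, 1 − 0.726 + 0.753) = min(1, 1.027) = 1.000
¬(¬c ⇒ ((c ∨ b) ∨ a)) = 1 − 1.000 = 0.000
¬¬(¬c ⇒ ((c ∨ b) ∨ a)) = 1 − 0.000 = 1.000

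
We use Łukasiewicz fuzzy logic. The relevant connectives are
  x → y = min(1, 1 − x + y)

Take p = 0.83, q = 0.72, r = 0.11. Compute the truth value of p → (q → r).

q → r = min(1, 1 − 0.72 + 0.11) = min(1, 0.39) = 0.39
p → (q → r) = min(1, 1 − 0.83 + 0.39) = min(1, 0.56) = 0.56

0.56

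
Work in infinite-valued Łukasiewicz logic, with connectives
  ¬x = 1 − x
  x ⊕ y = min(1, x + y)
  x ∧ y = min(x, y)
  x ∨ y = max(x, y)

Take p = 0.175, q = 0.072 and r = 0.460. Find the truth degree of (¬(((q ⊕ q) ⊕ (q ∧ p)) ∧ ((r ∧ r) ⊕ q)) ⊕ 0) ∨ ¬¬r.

q ⊕ q = min(1, 0.072 + 0.072) = min(1, 0.144) = 0.144
q ∧ p = min(0.072, 0.175) = 0.072
(q ⊕ q) ⊕ (q ∧ p) = min(1, 0.144 + 0.072) = min(1, 0.216) = 0.216
r ∧ r = min(0.460, 0.460) = 0.460
(r ∧ r) ⊕ q = min(1, 0.460 + 0.072) = min(1, 0.532) = 0.532
((q ⊕ q) ⊕ (q ∧ p)) ∧ ((r ∧ r) ⊕ q) = min(0.216, 0.532) = 0.216
¬(((q ⊕ q) ⊕ (q ∧ p)) ∧ ((r ∧ r) ⊕ q)) = 1 − 0.216 = 0.784
¬(((q ⊕ q) ⊕ (q ∧ p)) ∧ ((r ∧ r) ⊕ q)) ⊕ 0 = min(1, 0.784 + 0.000) = min(1, 0.784) = 0.784
¬r = 1 − 0.460 = 0.540
¬¬r = 1 − 0.540 = 0.460
(¬(((q ⊕ q) ⊕ (q ∧ p)) ∧ ((r ∧ r) ⊕ q)) ⊕ 0) ∨ ¬¬r = max(0.784, 0.460) = 0.784

0.784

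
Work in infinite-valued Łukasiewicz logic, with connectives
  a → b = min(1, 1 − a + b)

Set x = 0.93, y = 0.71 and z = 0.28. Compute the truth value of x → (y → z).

0.64

y → z = min(1, 1 − 0.71 + 0.28) = min(1, 0.57) = 0.57
x → (y → z) = min(1, 1 − 0.93 + 0.57) = min(1, 0.64) = 0.64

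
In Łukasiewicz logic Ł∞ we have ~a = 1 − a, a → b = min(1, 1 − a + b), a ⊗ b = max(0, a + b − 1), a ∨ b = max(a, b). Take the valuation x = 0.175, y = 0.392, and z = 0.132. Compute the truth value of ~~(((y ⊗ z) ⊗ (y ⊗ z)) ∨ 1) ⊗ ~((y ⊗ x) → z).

y ⊗ z = max(0, 0.392 + 0.132 − 1) = max(0, -0.476) = 0.000
(y ⊗ z) ⊗ (y ⊗ z) = max(0, 0.000 + 0.000 − 1) = max(0, -1.000) = 0.000
((y ⊗ z) ⊗ (y ⊗ z)) ∨ 1 = max(0.000, 1.000) = 1.000
~(((y ⊗ z) ⊗ (y ⊗ z)) ∨ 1) = 1 − 1.000 = 0.000
~~(((y ⊗ z) ⊗ (y ⊗ z)) ∨ 1) = 1 − 0.000 = 1.000
y ⊗ x = max(0, 0.392 + 0.175 − 1) = max(0, -0.433) = 0.000
(y ⊗ x) → z = min(1, 1 − 0.000 + 0.132) = min(1, 1.132) = 1.000
~((y ⊗ x) → z) = 1 − 1.000 = 0.000
~~(((y ⊗ z) ⊗ (y ⊗ z)) ∨ 1) ⊗ ~((y ⊗ x) → z) = max(0, 1.000 + 0.000 − 1) = max(0, 0.000) = 0.000

0.000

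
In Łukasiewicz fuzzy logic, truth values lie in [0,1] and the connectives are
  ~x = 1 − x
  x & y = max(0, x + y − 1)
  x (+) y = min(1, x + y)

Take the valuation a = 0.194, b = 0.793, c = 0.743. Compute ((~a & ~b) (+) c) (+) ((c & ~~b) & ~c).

0.756

~a = 1 − 0.194 = 0.806
~b = 1 − 0.793 = 0.207
~a & ~b = max(0, 0.806 + 0.207 − 1) = max(0, 0.013) = 0.013
(~a & ~b) (+) c = min(1, 0.013 + 0.743) = min(1, 0.756) = 0.756
~~b = 1 − 0.207 = 0.793
c & ~~b = max(0, 0.743 + 0.793 − 1) = max(0, 0.536) = 0.536
~c = 1 − 0.743 = 0.257
(c & ~~b) & ~c = max(0, 0.536 + 0.257 − 1) = max(0, -0.207) = 0.000
((~a & ~b) (+) c) (+) ((c & ~~b) & ~c) = min(1, 0.756 + 0.000) = min(1, 0.756) = 0.756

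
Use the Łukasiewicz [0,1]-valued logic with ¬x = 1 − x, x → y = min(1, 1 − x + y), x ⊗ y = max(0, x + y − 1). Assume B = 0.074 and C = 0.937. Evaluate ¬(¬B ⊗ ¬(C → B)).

¬B = 1 − 0.074 = 0.926
C → B = min(1, 1 − 0.937 + 0.074) = min(1, 0.137) = 0.137
¬(C → B) = 1 − 0.137 = 0.863
¬B ⊗ ¬(C → B) = max(0, 0.926 + 0.863 − 1) = max(0, 0.789) = 0.789
¬(¬B ⊗ ¬(C → B)) = 1 − 0.789 = 0.211

0.211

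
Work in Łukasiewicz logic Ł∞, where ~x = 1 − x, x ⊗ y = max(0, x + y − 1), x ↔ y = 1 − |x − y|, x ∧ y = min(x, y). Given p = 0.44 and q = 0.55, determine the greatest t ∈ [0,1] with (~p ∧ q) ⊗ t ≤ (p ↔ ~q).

1.00

~p = 1 − 0.44 = 0.56
~p ∧ q = min(0.56, 0.55) = 0.55
So the left factor is ~p ∧ q = 0.55.
~q = 1 − 0.55 = 0.45
p ↔ ~q = 1 − |0.44 − 0.45| = 1 − 0.01 = 0.99
So the right-hand bound is p ↔ ~q = 0.99.
The residuum of the Łukasiewicz t-norm gives the supremum: min(1, 1 − 0.55 + 0.99).
1 − 0.55 + 0.99 = 1.44, so t = min(1, 1.44) = 1.00.
Check: 0.55 ⊗ 1.00 = max(0, 0.55) = 0.55 ≤ 0.99.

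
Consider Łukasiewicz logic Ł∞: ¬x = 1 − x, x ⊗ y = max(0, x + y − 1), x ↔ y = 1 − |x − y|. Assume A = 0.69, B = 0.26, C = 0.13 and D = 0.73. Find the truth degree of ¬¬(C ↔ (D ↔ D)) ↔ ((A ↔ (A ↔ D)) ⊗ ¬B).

D ↔ D = 1 − |0.73 − 0.73| = 1 − 0.00 = 1.00
C ↔ (D ↔ D) = 1 − |0.13 − 1.00| = 1 − 0.87 = 0.13
¬(C ↔ (D ↔ D)) = 1 − 0.13 = 0.87
¬¬(C ↔ (D ↔ D)) = 1 − 0.87 = 0.13
A ↔ D = 1 − |0.69 − 0.73| = 1 − 0.04 = 0.96
A ↔ (A ↔ D) = 1 − |0.69 − 0.96| = 1 − 0.27 = 0.73
¬B = 1 − 0.26 = 0.74
(A ↔ (A ↔ D)) ⊗ ¬B = max(0, 0.73 + 0.74 − 1) = max(0, 0.47) = 0.47
¬¬(C ↔ (D ↔ D)) ↔ ((A ↔ (A ↔ D)) ⊗ ¬B) = 1 − |0.13 − 0.47| = 1 − 0.34 = 0.66

0.66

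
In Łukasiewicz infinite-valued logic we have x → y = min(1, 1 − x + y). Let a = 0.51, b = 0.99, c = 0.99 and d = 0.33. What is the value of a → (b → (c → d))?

c → d = min(1, 1 − 0.99 + 0.33) = min(1, 0.34) = 0.34
b → (c → d) = min(1, 1 − 0.99 + 0.34) = min(1, 0.35) = 0.35
a → (b → (c → d)) = min(1, 1 − 0.51 + 0.35) = min(1, 0.84) = 0.84

0.84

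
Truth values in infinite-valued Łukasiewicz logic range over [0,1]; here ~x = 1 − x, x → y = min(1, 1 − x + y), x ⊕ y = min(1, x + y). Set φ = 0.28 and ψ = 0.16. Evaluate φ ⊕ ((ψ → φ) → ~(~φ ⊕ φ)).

0.28

ψ → φ = min(1, 1 − 0.16 + 0.28) = min(1, 1.12) = 1.00
~φ = 1 − 0.28 = 0.72
~φ ⊕ φ = min(1, 0.72 + 0.28) = min(1, 1.00) = 1.00
~(~φ ⊕ φ) = 1 − 1.00 = 0.00
(ψ → φ) → ~(~φ ⊕ φ) = min(1, 1 − 1.00 + 0.00) = min(1, 0.00) = 0.00
φ ⊕ ((ψ → φ) → ~(~φ ⊕ φ)) = min(1, 0.28 + 0.00) = min(1, 0.28) = 0.28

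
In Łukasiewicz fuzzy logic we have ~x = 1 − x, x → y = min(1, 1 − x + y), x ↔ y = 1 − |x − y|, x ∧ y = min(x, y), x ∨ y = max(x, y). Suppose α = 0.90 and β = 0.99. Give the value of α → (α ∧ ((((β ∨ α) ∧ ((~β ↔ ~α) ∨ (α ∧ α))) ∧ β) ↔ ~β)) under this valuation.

β ∨ α = max(0.99, 0.90) = 0.99
~β = 1 − 0.99 = 0.01
~α = 1 − 0.90 = 0.10
~β ↔ ~α = 1 − |0.01 − 0.10| = 1 − 0.09 = 0.91
α ∧ α = min(0.90, 0.90) = 0.90
(~β ↔ ~α) ∨ (α ∧ α) = max(0.91, 0.90) = 0.91
(β ∨ α) ∧ ((~β ↔ ~α) ∨ (α ∧ α)) = min(0.99, 0.91) = 0.91
((β ∨ α) ∧ ((~β ↔ ~α) ∨ (α ∧ α))) ∧ β = min(0.91, 0.99) = 0.91
(((β ∨ α) ∧ ((~β ↔ ~α) ∨ (α ∧ α))) ∧ β) ↔ ~β = 1 − |0.91 − 0.01| = 1 − 0.90 = 0.10
α ∧ ((((β ∨ α) ∧ ((~β ↔ ~α) ∨ (α ∧ α))) ∧ β) ↔ ~β) = min(0.90, 0.10) = 0.10
α → (α ∧ ((((β ∨ α) ∧ ((~β ↔ ~α) ∨ (α ∧ α))) ∧ β) ↔ ~β)) = min(1, 1 − 0.90 + 0.10) = min(1, 0.20) = 0.20

0.20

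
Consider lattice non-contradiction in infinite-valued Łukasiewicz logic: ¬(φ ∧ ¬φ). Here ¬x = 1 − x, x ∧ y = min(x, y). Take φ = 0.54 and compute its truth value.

¬φ = 1 − 0.54 = 0.46
φ ∧ ¬φ = min(0.54, 0.46) = 0.46
¬(φ ∧ ¬φ) = 1 − 0.46 = 0.54
(The value 0.54 < 1 shows this instance is not satisfied; not a Ł∞-tautology — its value is 1 − min(a, 1−a).)

0.54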